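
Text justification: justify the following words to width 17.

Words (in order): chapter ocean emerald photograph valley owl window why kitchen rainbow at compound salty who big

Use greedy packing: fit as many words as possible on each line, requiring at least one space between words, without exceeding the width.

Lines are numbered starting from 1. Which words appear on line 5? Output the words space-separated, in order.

Answer: kitchen rainbow

Derivation:
Line 1: ['chapter', 'ocean'] (min_width=13, slack=4)
Line 2: ['emerald'] (min_width=7, slack=10)
Line 3: ['photograph', 'valley'] (min_width=17, slack=0)
Line 4: ['owl', 'window', 'why'] (min_width=14, slack=3)
Line 5: ['kitchen', 'rainbow'] (min_width=15, slack=2)
Line 6: ['at', 'compound', 'salty'] (min_width=17, slack=0)
Line 7: ['who', 'big'] (min_width=7, slack=10)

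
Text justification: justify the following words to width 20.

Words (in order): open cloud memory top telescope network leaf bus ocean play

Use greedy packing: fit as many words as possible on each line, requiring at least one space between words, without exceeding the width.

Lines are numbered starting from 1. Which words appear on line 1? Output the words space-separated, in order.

Line 1: ['open', 'cloud', 'memory'] (min_width=17, slack=3)
Line 2: ['top', 'telescope'] (min_width=13, slack=7)
Line 3: ['network', 'leaf', 'bus'] (min_width=16, slack=4)
Line 4: ['ocean', 'play'] (min_width=10, slack=10)

Answer: open cloud memory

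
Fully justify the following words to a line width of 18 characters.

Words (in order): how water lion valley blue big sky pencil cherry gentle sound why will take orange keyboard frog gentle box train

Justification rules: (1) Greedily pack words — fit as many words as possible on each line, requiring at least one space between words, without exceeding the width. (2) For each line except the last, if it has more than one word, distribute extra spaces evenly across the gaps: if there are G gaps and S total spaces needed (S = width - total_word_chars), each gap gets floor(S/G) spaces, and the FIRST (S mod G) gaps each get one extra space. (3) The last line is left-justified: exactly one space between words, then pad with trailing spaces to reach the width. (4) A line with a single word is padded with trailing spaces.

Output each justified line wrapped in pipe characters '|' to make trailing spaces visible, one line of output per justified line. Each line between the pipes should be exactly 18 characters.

Answer: |how   water   lion|
|valley   blue  big|
|sky  pencil cherry|
|gentle  sound  why|
|will  take  orange|
|keyboard      frog|
|gentle box train  |

Derivation:
Line 1: ['how', 'water', 'lion'] (min_width=14, slack=4)
Line 2: ['valley', 'blue', 'big'] (min_width=15, slack=3)
Line 3: ['sky', 'pencil', 'cherry'] (min_width=17, slack=1)
Line 4: ['gentle', 'sound', 'why'] (min_width=16, slack=2)
Line 5: ['will', 'take', 'orange'] (min_width=16, slack=2)
Line 6: ['keyboard', 'frog'] (min_width=13, slack=5)
Line 7: ['gentle', 'box', 'train'] (min_width=16, slack=2)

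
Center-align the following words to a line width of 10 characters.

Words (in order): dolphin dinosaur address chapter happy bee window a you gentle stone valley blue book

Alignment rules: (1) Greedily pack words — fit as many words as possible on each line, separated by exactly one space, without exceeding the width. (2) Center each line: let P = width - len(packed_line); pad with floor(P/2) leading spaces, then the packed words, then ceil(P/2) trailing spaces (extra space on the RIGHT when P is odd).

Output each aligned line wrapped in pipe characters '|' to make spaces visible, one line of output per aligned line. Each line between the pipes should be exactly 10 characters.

Line 1: ['dolphin'] (min_width=7, slack=3)
Line 2: ['dinosaur'] (min_width=8, slack=2)
Line 3: ['address'] (min_width=7, slack=3)
Line 4: ['chapter'] (min_width=7, slack=3)
Line 5: ['happy', 'bee'] (min_width=9, slack=1)
Line 6: ['window', 'a'] (min_width=8, slack=2)
Line 7: ['you', 'gentle'] (min_width=10, slack=0)
Line 8: ['stone'] (min_width=5, slack=5)
Line 9: ['valley'] (min_width=6, slack=4)
Line 10: ['blue', 'book'] (min_width=9, slack=1)

Answer: | dolphin  |
| dinosaur |
| address  |
| chapter  |
|happy bee |
| window a |
|you gentle|
|  stone   |
|  valley  |
|blue book |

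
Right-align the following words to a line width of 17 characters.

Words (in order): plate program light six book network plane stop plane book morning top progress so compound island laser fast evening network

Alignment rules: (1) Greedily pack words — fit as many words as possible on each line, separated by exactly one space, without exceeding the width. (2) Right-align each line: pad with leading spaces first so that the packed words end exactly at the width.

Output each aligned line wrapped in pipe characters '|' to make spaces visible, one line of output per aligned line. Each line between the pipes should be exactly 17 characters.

Answer: |    plate program|
|   light six book|
|    network plane|
|  stop plane book|
|      morning top|
|      progress so|
|  compound island|
|       laser fast|
|  evening network|

Derivation:
Line 1: ['plate', 'program'] (min_width=13, slack=4)
Line 2: ['light', 'six', 'book'] (min_width=14, slack=3)
Line 3: ['network', 'plane'] (min_width=13, slack=4)
Line 4: ['stop', 'plane', 'book'] (min_width=15, slack=2)
Line 5: ['morning', 'top'] (min_width=11, slack=6)
Line 6: ['progress', 'so'] (min_width=11, slack=6)
Line 7: ['compound', 'island'] (min_width=15, slack=2)
Line 8: ['laser', 'fast'] (min_width=10, slack=7)
Line 9: ['evening', 'network'] (min_width=15, slack=2)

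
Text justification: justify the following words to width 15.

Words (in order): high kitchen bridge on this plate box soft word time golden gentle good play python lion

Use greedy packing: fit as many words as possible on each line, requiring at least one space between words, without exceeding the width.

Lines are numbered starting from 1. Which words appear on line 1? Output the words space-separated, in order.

Answer: high kitchen

Derivation:
Line 1: ['high', 'kitchen'] (min_width=12, slack=3)
Line 2: ['bridge', 'on', 'this'] (min_width=14, slack=1)
Line 3: ['plate', 'box', 'soft'] (min_width=14, slack=1)
Line 4: ['word', 'time'] (min_width=9, slack=6)
Line 5: ['golden', 'gentle'] (min_width=13, slack=2)
Line 6: ['good', 'play'] (min_width=9, slack=6)
Line 7: ['python', 'lion'] (min_width=11, slack=4)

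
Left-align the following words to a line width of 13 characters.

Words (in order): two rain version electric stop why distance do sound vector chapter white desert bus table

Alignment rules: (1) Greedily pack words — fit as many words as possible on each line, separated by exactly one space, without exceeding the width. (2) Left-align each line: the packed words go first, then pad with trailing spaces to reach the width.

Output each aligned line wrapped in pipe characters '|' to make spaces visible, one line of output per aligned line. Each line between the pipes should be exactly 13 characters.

Answer: |two rain     |
|version      |
|electric stop|
|why distance |
|do sound     |
|vector       |
|chapter white|
|desert bus   |
|table        |

Derivation:
Line 1: ['two', 'rain'] (min_width=8, slack=5)
Line 2: ['version'] (min_width=7, slack=6)
Line 3: ['electric', 'stop'] (min_width=13, slack=0)
Line 4: ['why', 'distance'] (min_width=12, slack=1)
Line 5: ['do', 'sound'] (min_width=8, slack=5)
Line 6: ['vector'] (min_width=6, slack=7)
Line 7: ['chapter', 'white'] (min_width=13, slack=0)
Line 8: ['desert', 'bus'] (min_width=10, slack=3)
Line 9: ['table'] (min_width=5, slack=8)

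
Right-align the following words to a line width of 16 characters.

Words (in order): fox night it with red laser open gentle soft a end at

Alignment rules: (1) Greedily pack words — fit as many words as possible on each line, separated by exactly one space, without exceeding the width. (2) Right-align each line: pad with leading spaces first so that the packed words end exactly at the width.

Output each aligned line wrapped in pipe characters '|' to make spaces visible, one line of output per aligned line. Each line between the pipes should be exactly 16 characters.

Line 1: ['fox', 'night', 'it'] (min_width=12, slack=4)
Line 2: ['with', 'red', 'laser'] (min_width=14, slack=2)
Line 3: ['open', 'gentle', 'soft'] (min_width=16, slack=0)
Line 4: ['a', 'end', 'at'] (min_width=8, slack=8)

Answer: |    fox night it|
|  with red laser|
|open gentle soft|
|        a end at|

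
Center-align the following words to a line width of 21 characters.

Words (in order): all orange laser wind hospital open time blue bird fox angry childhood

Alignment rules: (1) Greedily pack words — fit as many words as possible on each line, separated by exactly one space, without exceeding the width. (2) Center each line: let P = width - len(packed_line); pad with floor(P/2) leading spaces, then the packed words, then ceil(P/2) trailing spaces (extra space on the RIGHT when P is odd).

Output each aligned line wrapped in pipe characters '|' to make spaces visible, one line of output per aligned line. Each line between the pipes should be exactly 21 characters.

Line 1: ['all', 'orange', 'laser', 'wind'] (min_width=21, slack=0)
Line 2: ['hospital', 'open', 'time'] (min_width=18, slack=3)
Line 3: ['blue', 'bird', 'fox', 'angry'] (min_width=19, slack=2)
Line 4: ['childhood'] (min_width=9, slack=12)

Answer: |all orange laser wind|
| hospital open time  |
| blue bird fox angry |
|      childhood      |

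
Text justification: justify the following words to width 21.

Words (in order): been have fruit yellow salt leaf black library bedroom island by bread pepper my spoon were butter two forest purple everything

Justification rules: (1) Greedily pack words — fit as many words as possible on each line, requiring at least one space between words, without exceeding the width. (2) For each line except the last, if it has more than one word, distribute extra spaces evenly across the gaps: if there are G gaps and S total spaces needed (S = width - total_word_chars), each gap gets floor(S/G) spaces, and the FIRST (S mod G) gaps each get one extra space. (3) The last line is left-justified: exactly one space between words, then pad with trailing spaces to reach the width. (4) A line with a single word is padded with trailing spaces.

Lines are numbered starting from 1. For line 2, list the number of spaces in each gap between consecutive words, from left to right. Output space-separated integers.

Line 1: ['been', 'have', 'fruit'] (min_width=15, slack=6)
Line 2: ['yellow', 'salt', 'leaf'] (min_width=16, slack=5)
Line 3: ['black', 'library', 'bedroom'] (min_width=21, slack=0)
Line 4: ['island', 'by', 'bread'] (min_width=15, slack=6)
Line 5: ['pepper', 'my', 'spoon', 'were'] (min_width=20, slack=1)
Line 6: ['butter', 'two', 'forest'] (min_width=17, slack=4)
Line 7: ['purple', 'everything'] (min_width=17, slack=4)

Answer: 4 3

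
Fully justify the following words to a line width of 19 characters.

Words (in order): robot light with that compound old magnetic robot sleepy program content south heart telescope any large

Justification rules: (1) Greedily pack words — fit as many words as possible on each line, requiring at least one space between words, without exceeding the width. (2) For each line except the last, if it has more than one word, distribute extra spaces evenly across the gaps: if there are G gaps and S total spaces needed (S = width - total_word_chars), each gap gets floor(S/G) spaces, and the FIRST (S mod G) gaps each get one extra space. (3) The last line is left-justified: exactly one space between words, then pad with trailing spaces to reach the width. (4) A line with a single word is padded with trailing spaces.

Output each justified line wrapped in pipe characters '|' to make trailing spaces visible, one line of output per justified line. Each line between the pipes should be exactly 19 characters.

Answer: |robot   light  with|
|that  compound  old|
|magnetic      robot|
|sleepy      program|
|content south heart|
|telescope any large|

Derivation:
Line 1: ['robot', 'light', 'with'] (min_width=16, slack=3)
Line 2: ['that', 'compound', 'old'] (min_width=17, slack=2)
Line 3: ['magnetic', 'robot'] (min_width=14, slack=5)
Line 4: ['sleepy', 'program'] (min_width=14, slack=5)
Line 5: ['content', 'south', 'heart'] (min_width=19, slack=0)
Line 6: ['telescope', 'any', 'large'] (min_width=19, slack=0)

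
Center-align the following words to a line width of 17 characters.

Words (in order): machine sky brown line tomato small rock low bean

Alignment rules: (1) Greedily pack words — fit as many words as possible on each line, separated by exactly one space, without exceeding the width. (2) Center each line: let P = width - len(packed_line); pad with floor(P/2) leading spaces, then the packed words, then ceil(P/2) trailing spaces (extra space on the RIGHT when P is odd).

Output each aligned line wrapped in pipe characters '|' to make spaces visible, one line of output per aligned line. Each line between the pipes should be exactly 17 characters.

Answer: |machine sky brown|
|line tomato small|
|  rock low bean  |

Derivation:
Line 1: ['machine', 'sky', 'brown'] (min_width=17, slack=0)
Line 2: ['line', 'tomato', 'small'] (min_width=17, slack=0)
Line 3: ['rock', 'low', 'bean'] (min_width=13, slack=4)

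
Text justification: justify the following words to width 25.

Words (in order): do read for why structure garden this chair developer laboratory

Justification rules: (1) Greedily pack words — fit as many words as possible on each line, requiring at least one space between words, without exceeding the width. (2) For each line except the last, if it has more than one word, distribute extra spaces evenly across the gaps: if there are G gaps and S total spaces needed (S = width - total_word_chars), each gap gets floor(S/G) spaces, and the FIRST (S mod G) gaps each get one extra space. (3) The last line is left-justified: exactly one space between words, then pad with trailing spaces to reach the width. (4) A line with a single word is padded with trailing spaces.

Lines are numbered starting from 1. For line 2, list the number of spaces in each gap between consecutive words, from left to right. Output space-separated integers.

Answer: 5 5

Derivation:
Line 1: ['do', 'read', 'for', 'why', 'structure'] (min_width=25, slack=0)
Line 2: ['garden', 'this', 'chair'] (min_width=17, slack=8)
Line 3: ['developer', 'laboratory'] (min_width=20, slack=5)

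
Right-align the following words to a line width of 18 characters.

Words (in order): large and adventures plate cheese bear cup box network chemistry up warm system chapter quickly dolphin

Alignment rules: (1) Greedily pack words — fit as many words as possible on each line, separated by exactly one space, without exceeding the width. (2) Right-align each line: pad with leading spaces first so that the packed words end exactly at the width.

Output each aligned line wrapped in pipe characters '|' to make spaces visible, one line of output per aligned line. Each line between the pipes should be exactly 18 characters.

Answer: |         large and|
|  adventures plate|
|   cheese bear cup|
|       box network|
| chemistry up warm|
|    system chapter|
|   quickly dolphin|

Derivation:
Line 1: ['large', 'and'] (min_width=9, slack=9)
Line 2: ['adventures', 'plate'] (min_width=16, slack=2)
Line 3: ['cheese', 'bear', 'cup'] (min_width=15, slack=3)
Line 4: ['box', 'network'] (min_width=11, slack=7)
Line 5: ['chemistry', 'up', 'warm'] (min_width=17, slack=1)
Line 6: ['system', 'chapter'] (min_width=14, slack=4)
Line 7: ['quickly', 'dolphin'] (min_width=15, slack=3)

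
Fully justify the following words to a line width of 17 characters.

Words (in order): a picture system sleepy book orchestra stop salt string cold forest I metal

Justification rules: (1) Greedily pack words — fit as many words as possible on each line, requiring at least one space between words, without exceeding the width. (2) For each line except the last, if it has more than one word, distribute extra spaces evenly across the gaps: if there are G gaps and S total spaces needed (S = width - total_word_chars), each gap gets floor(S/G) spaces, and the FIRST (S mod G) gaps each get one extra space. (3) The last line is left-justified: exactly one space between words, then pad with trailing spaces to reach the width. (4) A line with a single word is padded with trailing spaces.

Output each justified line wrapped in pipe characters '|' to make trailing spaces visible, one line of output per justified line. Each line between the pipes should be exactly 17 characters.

Answer: |a  picture system|
|sleepy       book|
|orchestra    stop|
|salt  string cold|
|forest I metal   |

Derivation:
Line 1: ['a', 'picture', 'system'] (min_width=16, slack=1)
Line 2: ['sleepy', 'book'] (min_width=11, slack=6)
Line 3: ['orchestra', 'stop'] (min_width=14, slack=3)
Line 4: ['salt', 'string', 'cold'] (min_width=16, slack=1)
Line 5: ['forest', 'I', 'metal'] (min_width=14, slack=3)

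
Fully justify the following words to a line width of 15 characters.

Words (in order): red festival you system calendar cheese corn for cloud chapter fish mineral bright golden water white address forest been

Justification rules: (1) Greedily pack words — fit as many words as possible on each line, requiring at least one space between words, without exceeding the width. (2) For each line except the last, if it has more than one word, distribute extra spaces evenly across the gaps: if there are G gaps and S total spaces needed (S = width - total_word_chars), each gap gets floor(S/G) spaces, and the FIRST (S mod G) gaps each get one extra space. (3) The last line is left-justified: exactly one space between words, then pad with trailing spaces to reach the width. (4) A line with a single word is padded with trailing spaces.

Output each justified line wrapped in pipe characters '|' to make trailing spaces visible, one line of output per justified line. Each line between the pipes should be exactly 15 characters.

Line 1: ['red', 'festival'] (min_width=12, slack=3)
Line 2: ['you', 'system'] (min_width=10, slack=5)
Line 3: ['calendar', 'cheese'] (min_width=15, slack=0)
Line 4: ['corn', 'for', 'cloud'] (min_width=14, slack=1)
Line 5: ['chapter', 'fish'] (min_width=12, slack=3)
Line 6: ['mineral', 'bright'] (min_width=14, slack=1)
Line 7: ['golden', 'water'] (min_width=12, slack=3)
Line 8: ['white', 'address'] (min_width=13, slack=2)
Line 9: ['forest', 'been'] (min_width=11, slack=4)

Answer: |red    festival|
|you      system|
|calendar cheese|
|corn  for cloud|
|chapter    fish|
|mineral  bright|
|golden    water|
|white   address|
|forest been    |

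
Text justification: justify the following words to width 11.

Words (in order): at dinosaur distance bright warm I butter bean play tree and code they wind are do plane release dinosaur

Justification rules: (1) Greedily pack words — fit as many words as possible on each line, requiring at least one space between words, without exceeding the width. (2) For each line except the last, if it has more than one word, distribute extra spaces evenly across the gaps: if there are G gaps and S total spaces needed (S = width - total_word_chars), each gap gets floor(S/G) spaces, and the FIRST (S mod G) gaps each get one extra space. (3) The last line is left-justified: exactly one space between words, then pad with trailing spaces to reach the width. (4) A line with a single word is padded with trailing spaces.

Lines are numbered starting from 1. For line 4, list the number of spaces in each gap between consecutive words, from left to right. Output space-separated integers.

Line 1: ['at', 'dinosaur'] (min_width=11, slack=0)
Line 2: ['distance'] (min_width=8, slack=3)
Line 3: ['bright', 'warm'] (min_width=11, slack=0)
Line 4: ['I', 'butter'] (min_width=8, slack=3)
Line 5: ['bean', 'play'] (min_width=9, slack=2)
Line 6: ['tree', 'and'] (min_width=8, slack=3)
Line 7: ['code', 'they'] (min_width=9, slack=2)
Line 8: ['wind', 'are', 'do'] (min_width=11, slack=0)
Line 9: ['plane'] (min_width=5, slack=6)
Line 10: ['release'] (min_width=7, slack=4)
Line 11: ['dinosaur'] (min_width=8, slack=3)

Answer: 4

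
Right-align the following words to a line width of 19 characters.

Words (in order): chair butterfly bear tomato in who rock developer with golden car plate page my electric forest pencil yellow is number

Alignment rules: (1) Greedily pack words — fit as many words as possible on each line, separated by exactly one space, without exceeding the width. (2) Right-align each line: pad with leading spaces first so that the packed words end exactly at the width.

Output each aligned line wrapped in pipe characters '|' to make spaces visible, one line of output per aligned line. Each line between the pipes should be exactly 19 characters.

Line 1: ['chair', 'butterfly'] (min_width=15, slack=4)
Line 2: ['bear', 'tomato', 'in', 'who'] (min_width=18, slack=1)
Line 3: ['rock', 'developer', 'with'] (min_width=19, slack=0)
Line 4: ['golden', 'car', 'plate'] (min_width=16, slack=3)
Line 5: ['page', 'my', 'electric'] (min_width=16, slack=3)
Line 6: ['forest', 'pencil'] (min_width=13, slack=6)
Line 7: ['yellow', 'is', 'number'] (min_width=16, slack=3)

Answer: |    chair butterfly|
| bear tomato in who|
|rock developer with|
|   golden car plate|
|   page my electric|
|      forest pencil|
|   yellow is number|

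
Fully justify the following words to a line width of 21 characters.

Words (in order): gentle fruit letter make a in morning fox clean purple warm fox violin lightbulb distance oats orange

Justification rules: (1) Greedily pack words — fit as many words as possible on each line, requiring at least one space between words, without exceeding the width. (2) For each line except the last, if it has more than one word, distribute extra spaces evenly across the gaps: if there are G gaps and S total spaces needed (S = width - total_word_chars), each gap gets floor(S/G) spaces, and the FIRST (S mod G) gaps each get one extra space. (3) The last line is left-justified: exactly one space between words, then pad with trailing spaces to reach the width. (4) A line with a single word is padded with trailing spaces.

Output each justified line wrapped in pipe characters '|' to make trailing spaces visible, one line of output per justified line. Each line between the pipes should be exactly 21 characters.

Answer: |gentle  fruit  letter|
|make a in morning fox|
|clean purple warm fox|
|violin      lightbulb|
|distance oats orange |

Derivation:
Line 1: ['gentle', 'fruit', 'letter'] (min_width=19, slack=2)
Line 2: ['make', 'a', 'in', 'morning', 'fox'] (min_width=21, slack=0)
Line 3: ['clean', 'purple', 'warm', 'fox'] (min_width=21, slack=0)
Line 4: ['violin', 'lightbulb'] (min_width=16, slack=5)
Line 5: ['distance', 'oats', 'orange'] (min_width=20, slack=1)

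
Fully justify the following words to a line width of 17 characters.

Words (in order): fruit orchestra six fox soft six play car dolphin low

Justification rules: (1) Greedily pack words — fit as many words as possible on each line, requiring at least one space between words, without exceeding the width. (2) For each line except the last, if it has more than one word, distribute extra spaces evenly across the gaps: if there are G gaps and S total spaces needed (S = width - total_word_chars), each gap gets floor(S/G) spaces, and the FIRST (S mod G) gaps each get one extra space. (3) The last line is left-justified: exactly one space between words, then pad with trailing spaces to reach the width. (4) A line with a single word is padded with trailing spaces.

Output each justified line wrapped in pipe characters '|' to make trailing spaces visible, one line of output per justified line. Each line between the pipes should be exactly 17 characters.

Answer: |fruit   orchestra|
|six  fox soft six|
|play  car dolphin|
|low              |

Derivation:
Line 1: ['fruit', 'orchestra'] (min_width=15, slack=2)
Line 2: ['six', 'fox', 'soft', 'six'] (min_width=16, slack=1)
Line 3: ['play', 'car', 'dolphin'] (min_width=16, slack=1)
Line 4: ['low'] (min_width=3, slack=14)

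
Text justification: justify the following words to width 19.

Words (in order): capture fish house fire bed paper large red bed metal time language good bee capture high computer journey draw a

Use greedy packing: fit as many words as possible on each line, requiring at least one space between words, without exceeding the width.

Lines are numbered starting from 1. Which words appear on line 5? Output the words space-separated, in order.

Line 1: ['capture', 'fish', 'house'] (min_width=18, slack=1)
Line 2: ['fire', 'bed', 'paper'] (min_width=14, slack=5)
Line 3: ['large', 'red', 'bed', 'metal'] (min_width=19, slack=0)
Line 4: ['time', 'language', 'good'] (min_width=18, slack=1)
Line 5: ['bee', 'capture', 'high'] (min_width=16, slack=3)
Line 6: ['computer', 'journey'] (min_width=16, slack=3)
Line 7: ['draw', 'a'] (min_width=6, slack=13)

Answer: bee capture high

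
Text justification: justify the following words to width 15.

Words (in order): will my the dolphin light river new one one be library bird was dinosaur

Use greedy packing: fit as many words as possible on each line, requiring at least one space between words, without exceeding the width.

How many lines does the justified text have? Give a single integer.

Answer: 6

Derivation:
Line 1: ['will', 'my', 'the'] (min_width=11, slack=4)
Line 2: ['dolphin', 'light'] (min_width=13, slack=2)
Line 3: ['river', 'new', 'one'] (min_width=13, slack=2)
Line 4: ['one', 'be', 'library'] (min_width=14, slack=1)
Line 5: ['bird', 'was'] (min_width=8, slack=7)
Line 6: ['dinosaur'] (min_width=8, slack=7)
Total lines: 6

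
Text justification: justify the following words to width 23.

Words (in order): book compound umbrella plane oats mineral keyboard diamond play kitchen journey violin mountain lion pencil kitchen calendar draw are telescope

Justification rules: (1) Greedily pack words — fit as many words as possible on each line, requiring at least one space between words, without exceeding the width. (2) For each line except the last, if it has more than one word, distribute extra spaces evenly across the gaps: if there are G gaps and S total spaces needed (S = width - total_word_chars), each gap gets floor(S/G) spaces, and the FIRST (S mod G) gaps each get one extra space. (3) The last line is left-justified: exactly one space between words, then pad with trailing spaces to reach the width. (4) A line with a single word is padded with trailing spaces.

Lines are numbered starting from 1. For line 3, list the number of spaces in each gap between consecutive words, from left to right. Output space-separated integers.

Answer: 2 2

Derivation:
Line 1: ['book', 'compound', 'umbrella'] (min_width=22, slack=1)
Line 2: ['plane', 'oats', 'mineral'] (min_width=18, slack=5)
Line 3: ['keyboard', 'diamond', 'play'] (min_width=21, slack=2)
Line 4: ['kitchen', 'journey', 'violin'] (min_width=22, slack=1)
Line 5: ['mountain', 'lion', 'pencil'] (min_width=20, slack=3)
Line 6: ['kitchen', 'calendar', 'draw'] (min_width=21, slack=2)
Line 7: ['are', 'telescope'] (min_width=13, slack=10)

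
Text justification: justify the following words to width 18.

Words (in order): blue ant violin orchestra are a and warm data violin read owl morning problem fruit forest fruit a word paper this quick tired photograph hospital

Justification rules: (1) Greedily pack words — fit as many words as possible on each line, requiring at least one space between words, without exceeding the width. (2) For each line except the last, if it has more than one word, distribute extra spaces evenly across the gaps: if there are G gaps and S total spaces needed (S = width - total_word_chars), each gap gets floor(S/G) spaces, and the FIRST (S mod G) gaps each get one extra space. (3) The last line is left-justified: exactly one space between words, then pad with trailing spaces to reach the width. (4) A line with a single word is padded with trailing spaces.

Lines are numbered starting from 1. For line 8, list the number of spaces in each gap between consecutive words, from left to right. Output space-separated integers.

Line 1: ['blue', 'ant', 'violin'] (min_width=15, slack=3)
Line 2: ['orchestra', 'are', 'a'] (min_width=15, slack=3)
Line 3: ['and', 'warm', 'data'] (min_width=13, slack=5)
Line 4: ['violin', 'read', 'owl'] (min_width=15, slack=3)
Line 5: ['morning', 'problem'] (min_width=15, slack=3)
Line 6: ['fruit', 'forest', 'fruit'] (min_width=18, slack=0)
Line 7: ['a', 'word', 'paper', 'this'] (min_width=17, slack=1)
Line 8: ['quick', 'tired'] (min_width=11, slack=7)
Line 9: ['photograph'] (min_width=10, slack=8)
Line 10: ['hospital'] (min_width=8, slack=10)

Answer: 8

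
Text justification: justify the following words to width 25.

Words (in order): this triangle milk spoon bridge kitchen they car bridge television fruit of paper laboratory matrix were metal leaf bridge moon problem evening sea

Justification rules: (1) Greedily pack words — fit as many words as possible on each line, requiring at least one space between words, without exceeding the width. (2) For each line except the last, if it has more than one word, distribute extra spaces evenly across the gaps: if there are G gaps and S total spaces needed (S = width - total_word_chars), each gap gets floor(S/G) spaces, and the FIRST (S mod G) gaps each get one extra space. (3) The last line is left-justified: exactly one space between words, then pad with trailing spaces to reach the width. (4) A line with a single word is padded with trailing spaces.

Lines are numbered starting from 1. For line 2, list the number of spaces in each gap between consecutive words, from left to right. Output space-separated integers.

Line 1: ['this', 'triangle', 'milk', 'spoon'] (min_width=24, slack=1)
Line 2: ['bridge', 'kitchen', 'they', 'car'] (min_width=23, slack=2)
Line 3: ['bridge', 'television', 'fruit'] (min_width=23, slack=2)
Line 4: ['of', 'paper', 'laboratory'] (min_width=19, slack=6)
Line 5: ['matrix', 'were', 'metal', 'leaf'] (min_width=22, slack=3)
Line 6: ['bridge', 'moon', 'problem'] (min_width=19, slack=6)
Line 7: ['evening', 'sea'] (min_width=11, slack=14)

Answer: 2 2 1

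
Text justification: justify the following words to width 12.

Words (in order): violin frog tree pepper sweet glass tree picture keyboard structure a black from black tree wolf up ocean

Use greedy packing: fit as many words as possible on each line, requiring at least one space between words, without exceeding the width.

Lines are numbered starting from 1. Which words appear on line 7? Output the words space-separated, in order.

Line 1: ['violin', 'frog'] (min_width=11, slack=1)
Line 2: ['tree', 'pepper'] (min_width=11, slack=1)
Line 3: ['sweet', 'glass'] (min_width=11, slack=1)
Line 4: ['tree', 'picture'] (min_width=12, slack=0)
Line 5: ['keyboard'] (min_width=8, slack=4)
Line 6: ['structure', 'a'] (min_width=11, slack=1)
Line 7: ['black', 'from'] (min_width=10, slack=2)
Line 8: ['black', 'tree'] (min_width=10, slack=2)
Line 9: ['wolf', 'up'] (min_width=7, slack=5)
Line 10: ['ocean'] (min_width=5, slack=7)

Answer: black from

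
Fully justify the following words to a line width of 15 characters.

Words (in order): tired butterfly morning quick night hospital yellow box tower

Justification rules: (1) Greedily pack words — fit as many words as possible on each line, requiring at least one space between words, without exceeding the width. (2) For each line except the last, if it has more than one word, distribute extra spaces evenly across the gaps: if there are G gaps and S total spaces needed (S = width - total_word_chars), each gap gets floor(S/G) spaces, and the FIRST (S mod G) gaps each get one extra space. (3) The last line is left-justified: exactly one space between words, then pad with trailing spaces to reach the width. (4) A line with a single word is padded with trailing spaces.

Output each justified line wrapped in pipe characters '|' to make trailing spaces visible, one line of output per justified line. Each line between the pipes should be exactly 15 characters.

Line 1: ['tired', 'butterfly'] (min_width=15, slack=0)
Line 2: ['morning', 'quick'] (min_width=13, slack=2)
Line 3: ['night', 'hospital'] (min_width=14, slack=1)
Line 4: ['yellow', 'box'] (min_width=10, slack=5)
Line 5: ['tower'] (min_width=5, slack=10)

Answer: |tired butterfly|
|morning   quick|
|night  hospital|
|yellow      box|
|tower          |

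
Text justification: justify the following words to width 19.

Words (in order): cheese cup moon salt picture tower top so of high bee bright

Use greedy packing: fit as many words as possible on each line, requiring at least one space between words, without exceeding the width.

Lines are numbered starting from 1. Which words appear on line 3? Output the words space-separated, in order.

Answer: top so of high bee

Derivation:
Line 1: ['cheese', 'cup', 'moon'] (min_width=15, slack=4)
Line 2: ['salt', 'picture', 'tower'] (min_width=18, slack=1)
Line 3: ['top', 'so', 'of', 'high', 'bee'] (min_width=18, slack=1)
Line 4: ['bright'] (min_width=6, slack=13)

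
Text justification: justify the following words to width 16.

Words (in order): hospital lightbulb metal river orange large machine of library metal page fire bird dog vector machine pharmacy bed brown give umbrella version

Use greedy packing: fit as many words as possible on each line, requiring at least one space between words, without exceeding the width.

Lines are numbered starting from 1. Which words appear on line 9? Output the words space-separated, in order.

Line 1: ['hospital'] (min_width=8, slack=8)
Line 2: ['lightbulb', 'metal'] (min_width=15, slack=1)
Line 3: ['river', 'orange'] (min_width=12, slack=4)
Line 4: ['large', 'machine', 'of'] (min_width=16, slack=0)
Line 5: ['library', 'metal'] (min_width=13, slack=3)
Line 6: ['page', 'fire', 'bird'] (min_width=14, slack=2)
Line 7: ['dog', 'vector'] (min_width=10, slack=6)
Line 8: ['machine', 'pharmacy'] (min_width=16, slack=0)
Line 9: ['bed', 'brown', 'give'] (min_width=14, slack=2)
Line 10: ['umbrella', 'version'] (min_width=16, slack=0)

Answer: bed brown give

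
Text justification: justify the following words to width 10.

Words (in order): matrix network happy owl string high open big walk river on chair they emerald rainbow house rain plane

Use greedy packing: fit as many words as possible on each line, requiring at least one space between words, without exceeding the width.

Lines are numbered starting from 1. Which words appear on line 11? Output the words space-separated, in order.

Line 1: ['matrix'] (min_width=6, slack=4)
Line 2: ['network'] (min_width=7, slack=3)
Line 3: ['happy', 'owl'] (min_width=9, slack=1)
Line 4: ['string'] (min_width=6, slack=4)
Line 5: ['high', 'open'] (min_width=9, slack=1)
Line 6: ['big', 'walk'] (min_width=8, slack=2)
Line 7: ['river', 'on'] (min_width=8, slack=2)
Line 8: ['chair', 'they'] (min_width=10, slack=0)
Line 9: ['emerald'] (min_width=7, slack=3)
Line 10: ['rainbow'] (min_width=7, slack=3)
Line 11: ['house', 'rain'] (min_width=10, slack=0)
Line 12: ['plane'] (min_width=5, slack=5)

Answer: house rain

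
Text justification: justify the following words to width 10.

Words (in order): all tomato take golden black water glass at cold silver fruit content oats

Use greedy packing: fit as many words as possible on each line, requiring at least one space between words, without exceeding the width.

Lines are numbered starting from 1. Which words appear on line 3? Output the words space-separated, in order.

Line 1: ['all', 'tomato'] (min_width=10, slack=0)
Line 2: ['take'] (min_width=4, slack=6)
Line 3: ['golden'] (min_width=6, slack=4)
Line 4: ['black'] (min_width=5, slack=5)
Line 5: ['water'] (min_width=5, slack=5)
Line 6: ['glass', 'at'] (min_width=8, slack=2)
Line 7: ['cold'] (min_width=4, slack=6)
Line 8: ['silver'] (min_width=6, slack=4)
Line 9: ['fruit'] (min_width=5, slack=5)
Line 10: ['content'] (min_width=7, slack=3)
Line 11: ['oats'] (min_width=4, slack=6)

Answer: golden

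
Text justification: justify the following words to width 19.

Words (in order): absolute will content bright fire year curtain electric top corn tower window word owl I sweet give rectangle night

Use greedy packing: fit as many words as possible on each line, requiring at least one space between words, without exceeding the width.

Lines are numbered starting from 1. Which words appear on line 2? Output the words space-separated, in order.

Line 1: ['absolute', 'will'] (min_width=13, slack=6)
Line 2: ['content', 'bright', 'fire'] (min_width=19, slack=0)
Line 3: ['year', 'curtain'] (min_width=12, slack=7)
Line 4: ['electric', 'top', 'corn'] (min_width=17, slack=2)
Line 5: ['tower', 'window', 'word'] (min_width=17, slack=2)
Line 6: ['owl', 'I', 'sweet', 'give'] (min_width=16, slack=3)
Line 7: ['rectangle', 'night'] (min_width=15, slack=4)

Answer: content bright fire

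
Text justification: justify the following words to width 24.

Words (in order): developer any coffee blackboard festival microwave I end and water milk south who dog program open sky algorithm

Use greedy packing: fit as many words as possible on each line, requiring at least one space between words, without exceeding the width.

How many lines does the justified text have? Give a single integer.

Answer: 6

Derivation:
Line 1: ['developer', 'any', 'coffee'] (min_width=20, slack=4)
Line 2: ['blackboard', 'festival'] (min_width=19, slack=5)
Line 3: ['microwave', 'I', 'end', 'and'] (min_width=19, slack=5)
Line 4: ['water', 'milk', 'south', 'who', 'dog'] (min_width=24, slack=0)
Line 5: ['program', 'open', 'sky'] (min_width=16, slack=8)
Line 6: ['algorithm'] (min_width=9, slack=15)
Total lines: 6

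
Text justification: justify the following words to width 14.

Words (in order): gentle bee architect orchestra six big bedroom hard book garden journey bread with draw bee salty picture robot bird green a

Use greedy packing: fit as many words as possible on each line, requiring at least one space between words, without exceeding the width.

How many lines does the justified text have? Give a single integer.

Line 1: ['gentle', 'bee'] (min_width=10, slack=4)
Line 2: ['architect'] (min_width=9, slack=5)
Line 3: ['orchestra', 'six'] (min_width=13, slack=1)
Line 4: ['big', 'bedroom'] (min_width=11, slack=3)
Line 5: ['hard', 'book'] (min_width=9, slack=5)
Line 6: ['garden', 'journey'] (min_width=14, slack=0)
Line 7: ['bread', 'with'] (min_width=10, slack=4)
Line 8: ['draw', 'bee', 'salty'] (min_width=14, slack=0)
Line 9: ['picture', 'robot'] (min_width=13, slack=1)
Line 10: ['bird', 'green', 'a'] (min_width=12, slack=2)
Total lines: 10

Answer: 10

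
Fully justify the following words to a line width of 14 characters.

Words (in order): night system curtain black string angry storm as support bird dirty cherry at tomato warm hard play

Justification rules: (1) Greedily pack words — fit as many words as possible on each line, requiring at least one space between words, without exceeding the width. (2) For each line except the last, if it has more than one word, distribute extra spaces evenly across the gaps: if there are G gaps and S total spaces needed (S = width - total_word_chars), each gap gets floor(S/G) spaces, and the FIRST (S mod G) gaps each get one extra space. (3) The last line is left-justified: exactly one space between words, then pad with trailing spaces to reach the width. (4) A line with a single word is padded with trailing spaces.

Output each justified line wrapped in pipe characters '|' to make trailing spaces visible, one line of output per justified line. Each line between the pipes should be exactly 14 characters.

Answer: |night   system|
|curtain  black|
|string   angry|
|storm       as|
|support   bird|
|dirty   cherry|
|at tomato warm|
|hard play     |

Derivation:
Line 1: ['night', 'system'] (min_width=12, slack=2)
Line 2: ['curtain', 'black'] (min_width=13, slack=1)
Line 3: ['string', 'angry'] (min_width=12, slack=2)
Line 4: ['storm', 'as'] (min_width=8, slack=6)
Line 5: ['support', 'bird'] (min_width=12, slack=2)
Line 6: ['dirty', 'cherry'] (min_width=12, slack=2)
Line 7: ['at', 'tomato', 'warm'] (min_width=14, slack=0)
Line 8: ['hard', 'play'] (min_width=9, slack=5)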